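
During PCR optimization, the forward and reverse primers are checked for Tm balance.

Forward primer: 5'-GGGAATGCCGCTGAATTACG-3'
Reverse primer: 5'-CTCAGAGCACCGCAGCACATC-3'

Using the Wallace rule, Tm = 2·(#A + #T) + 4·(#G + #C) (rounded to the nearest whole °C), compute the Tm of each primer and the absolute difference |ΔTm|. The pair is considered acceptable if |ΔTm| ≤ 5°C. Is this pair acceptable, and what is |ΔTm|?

|ΔTm| = 6°C; the pair is not acceptable.

Forward: A=5 T=4 G=7 C=4 → Tm = 2·9 + 4·11 = 62°C.
Reverse: A=6 T=2 G=4 C=9 → Tm = 2·8 + 4·13 = 68°C.
|ΔTm| = |62 − 68| = 6°C, > 5°C.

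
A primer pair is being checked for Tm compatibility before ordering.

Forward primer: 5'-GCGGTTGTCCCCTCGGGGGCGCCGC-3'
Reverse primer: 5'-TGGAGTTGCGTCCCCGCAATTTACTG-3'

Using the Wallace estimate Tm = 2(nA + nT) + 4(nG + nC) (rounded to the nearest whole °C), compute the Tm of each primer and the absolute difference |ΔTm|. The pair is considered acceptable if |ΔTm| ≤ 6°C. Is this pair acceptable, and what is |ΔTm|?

Forward: A=0 T=4 G=11 C=10 → Tm = 2·4 + 4·21 = 92°C.
Reverse: A=4 T=8 G=7 C=7 → Tm = 2·12 + 4·14 = 80°C.
|ΔTm| = |92 − 80| = 12°C, > 6°C.

|ΔTm| = 12°C; the pair is not acceptable.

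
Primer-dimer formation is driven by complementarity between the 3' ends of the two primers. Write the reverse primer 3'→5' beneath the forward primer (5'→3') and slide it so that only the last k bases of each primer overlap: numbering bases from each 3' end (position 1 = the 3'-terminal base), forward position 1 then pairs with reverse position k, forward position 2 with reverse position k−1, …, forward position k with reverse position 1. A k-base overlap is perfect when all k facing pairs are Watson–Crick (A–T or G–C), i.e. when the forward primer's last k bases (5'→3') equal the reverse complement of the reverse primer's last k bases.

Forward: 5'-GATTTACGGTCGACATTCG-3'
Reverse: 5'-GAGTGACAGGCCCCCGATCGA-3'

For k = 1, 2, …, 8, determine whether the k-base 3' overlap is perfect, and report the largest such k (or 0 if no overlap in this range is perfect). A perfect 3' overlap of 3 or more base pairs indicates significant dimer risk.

Last 8 bases (5'→3') — forward …GACATTCG, reverse …CCGATCGA.
Reverse complement of the reverse primer's last 8 bases: TCGATCGG; its first k bases are the reverse complement of the reverse primer's last k bases, so a perfect k-base overlap needs the forward primer's last k bases to equal them.
Comparing (forward last k vs required): k=1: G vs T ✗; k=2: CG vs TC ✗; k=3: TCG vs TCG ✓; k=4: TTCG vs TCGA ✗; k=5: ATTCG vs TCGAT ✗; k=6: CATTCG vs TCGATC ✗; k=7: ACATTCG vs TCGATCG ✗; k=8: GACATTCG vs TCGATCGG ✗.
Only k = 3 is perfect, so the longest perfect 3' overlap is 3.

Longest perfect overlap: 3 complementary base pairs; significant dimer risk (threshold 3).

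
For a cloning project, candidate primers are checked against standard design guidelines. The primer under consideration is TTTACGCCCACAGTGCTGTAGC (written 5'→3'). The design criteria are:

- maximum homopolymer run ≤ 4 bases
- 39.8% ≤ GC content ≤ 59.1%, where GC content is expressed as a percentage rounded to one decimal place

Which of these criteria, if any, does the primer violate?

Meets all criteria.

Base counts: A=4, T=6, G=5, C=7 (length 22).
homopolymer run: longest run = 3 ✓
GC content: GC 12/22 = 54.5% ✓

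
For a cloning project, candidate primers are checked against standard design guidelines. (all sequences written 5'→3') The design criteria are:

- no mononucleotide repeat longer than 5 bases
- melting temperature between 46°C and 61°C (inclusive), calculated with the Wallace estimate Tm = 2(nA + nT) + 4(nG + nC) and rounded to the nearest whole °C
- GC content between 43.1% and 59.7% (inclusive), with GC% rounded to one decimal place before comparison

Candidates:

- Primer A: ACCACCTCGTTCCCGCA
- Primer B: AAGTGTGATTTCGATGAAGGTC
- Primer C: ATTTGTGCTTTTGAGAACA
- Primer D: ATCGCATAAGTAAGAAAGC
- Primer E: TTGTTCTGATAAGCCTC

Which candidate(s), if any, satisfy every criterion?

None of the candidates satisfy all criteria.

Primer A (17 nt, A=3 T=3 G=2 C=9): longest run = 3 ✓; Tm = 2·6 + 4·11 = 56°C ✓; GC 11/17 = 64.7%, outside 43.1–59.7% ✗ — fails.
Primer B (22 nt, A=6 T=7 G=7 C=2): longest run = 3 ✓; Tm = 2·13 + 4·9 = 62°C, outside 46–61°C ✗; GC 9/22 = 40.9%, outside 43.1–59.7% ✗ — fails.
Primer C (19 nt, A=5 T=8 G=4 C=2): longest run = 4 ✓; Tm = 2·13 + 4·6 = 50°C ✓; GC 6/19 = 31.6%, outside 43.1–59.7% ✗ — fails.
Primer D (19 nt, A=9 T=3 G=4 C=3): longest run = 3 ✓; Tm = 2·12 + 4·7 = 52°C ✓; GC 7/19 = 36.8%, outside 43.1–59.7% ✗ — fails.
Primer E (17 nt, A=3 T=7 G=3 C=4): longest run = 2 ✓; Tm = 2·10 + 4·7 = 48°C ✓; GC 7/17 = 41.2%, outside 43.1–59.7% ✗ — fails.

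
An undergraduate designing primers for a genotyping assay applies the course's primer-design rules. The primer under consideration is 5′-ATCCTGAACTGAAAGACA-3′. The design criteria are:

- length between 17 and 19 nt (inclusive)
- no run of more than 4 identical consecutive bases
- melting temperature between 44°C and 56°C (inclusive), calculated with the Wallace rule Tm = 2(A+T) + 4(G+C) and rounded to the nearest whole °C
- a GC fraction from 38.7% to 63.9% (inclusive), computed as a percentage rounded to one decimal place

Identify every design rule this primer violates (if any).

Base counts: A=8, T=3, G=3, C=4 (length 18).
length: length 18 ✓
homopolymer run: longest run = 3 ✓
Tm: Tm = 2·11 + 4·7 = 50°C ✓
GC content: GC 7/18 = 38.9% ✓

Meets all criteria.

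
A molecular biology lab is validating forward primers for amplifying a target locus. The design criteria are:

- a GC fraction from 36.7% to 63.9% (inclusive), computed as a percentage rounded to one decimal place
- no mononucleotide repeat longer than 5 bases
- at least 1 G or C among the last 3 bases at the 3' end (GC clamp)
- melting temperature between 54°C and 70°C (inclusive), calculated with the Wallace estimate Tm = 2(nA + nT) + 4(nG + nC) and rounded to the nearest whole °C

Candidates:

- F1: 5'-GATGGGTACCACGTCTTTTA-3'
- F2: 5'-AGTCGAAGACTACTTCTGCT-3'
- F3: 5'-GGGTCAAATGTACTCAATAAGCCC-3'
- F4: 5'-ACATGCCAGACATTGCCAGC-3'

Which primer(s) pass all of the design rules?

F1 (20 nt, A=4 T=7 G=5 C=4): GC 9/20 = 45.0% ✓; longest run = 4 ✓; 3' end TTA has 0 G/C, need ≥1 ✗; Tm = 2·11 + 4·9 = 58°C ✓ — fails.
F2 (20 nt, A=5 T=6 G=4 C=5): GC 9/20 = 45.0% ✓; longest run = 2 ✓; 3' end GCT has 2 G/C ✓; Tm = 2·11 + 4·9 = 58°C ✓ — passes.
F3 (24 nt, A=8 T=5 G=5 C=6): GC 11/24 = 45.8% ✓; longest run = 3 ✓; 3' end CCC has 3 G/C ✓; Tm = 2·13 + 4·11 = 70°C ✓ — passes.
F4 (20 nt, A=6 T=3 G=4 C=7): GC 11/20 = 55.0% ✓; longest run = 2 ✓; 3' end AGC has 2 G/C ✓; Tm = 2·9 + 4·11 = 62°C ✓ — passes.

F2, F3 and F4.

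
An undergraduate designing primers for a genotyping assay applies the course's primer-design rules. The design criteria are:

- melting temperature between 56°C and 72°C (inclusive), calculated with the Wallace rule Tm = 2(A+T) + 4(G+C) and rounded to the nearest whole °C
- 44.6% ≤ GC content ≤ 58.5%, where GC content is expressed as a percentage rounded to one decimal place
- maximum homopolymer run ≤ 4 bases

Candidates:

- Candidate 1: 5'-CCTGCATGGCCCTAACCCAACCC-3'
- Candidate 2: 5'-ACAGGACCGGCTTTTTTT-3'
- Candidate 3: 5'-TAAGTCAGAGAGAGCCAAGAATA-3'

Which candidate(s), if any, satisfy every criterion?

None of the candidates satisfy all criteria.

Candidate 1 (23 nt, A=5 T=3 G=3 C=12): Tm = 2·8 + 4·15 = 76°C, outside 56–72°C ✗; GC 15/23 = 65.2%, outside 44.6–58.5% ✗; longest run = 3 ✓ — fails.
Candidate 2 (18 nt, A=3 T=7 G=4 C=4): Tm = 2·10 + 4·8 = 52°C, outside 56–72°C ✗; GC 8/18 = 44.4%, outside 44.6–58.5% ✗; longest run = 7, exceeds 4 ✗ — fails.
Candidate 3 (23 nt, A=11 T=3 G=6 C=3): Tm = 2·14 + 4·9 = 64°C ✓; GC 9/23 = 39.1%, outside 44.6–58.5% ✗; longest run = 2 ✓ — fails.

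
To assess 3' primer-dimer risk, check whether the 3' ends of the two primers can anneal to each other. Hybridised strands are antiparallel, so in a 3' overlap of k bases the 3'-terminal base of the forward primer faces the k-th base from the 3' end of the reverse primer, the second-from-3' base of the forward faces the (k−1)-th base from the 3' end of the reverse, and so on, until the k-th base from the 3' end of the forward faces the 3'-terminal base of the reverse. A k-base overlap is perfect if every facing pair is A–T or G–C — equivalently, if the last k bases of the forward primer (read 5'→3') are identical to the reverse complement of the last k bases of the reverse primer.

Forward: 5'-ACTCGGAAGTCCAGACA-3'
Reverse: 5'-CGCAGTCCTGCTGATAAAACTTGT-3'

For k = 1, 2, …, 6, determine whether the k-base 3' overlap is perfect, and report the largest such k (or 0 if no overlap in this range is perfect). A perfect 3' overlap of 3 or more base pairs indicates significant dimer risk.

Last 6 bases (5'→3') — forward …CAGACA, reverse …ACTTGT.
Reverse complement of the reverse primer's last 6 bases: ACAAGT; its first k bases are the reverse complement of the reverse primer's last k bases, so a perfect k-base overlap needs the forward primer's last k bases to equal them.
Comparing (forward last k vs required): k=1: A vs A ✓; k=2: CA vs AC ✗; k=3: ACA vs ACA ✓; k=4: GACA vs ACAA ✗; k=5: AGACA vs ACAAG ✗; k=6: CAGACA vs ACAAGT ✗.
Perfect overlaps at k = 1, 3; the largest is 3.

Longest perfect overlap: 3 complementary base pairs; significant dimer risk (threshold 3).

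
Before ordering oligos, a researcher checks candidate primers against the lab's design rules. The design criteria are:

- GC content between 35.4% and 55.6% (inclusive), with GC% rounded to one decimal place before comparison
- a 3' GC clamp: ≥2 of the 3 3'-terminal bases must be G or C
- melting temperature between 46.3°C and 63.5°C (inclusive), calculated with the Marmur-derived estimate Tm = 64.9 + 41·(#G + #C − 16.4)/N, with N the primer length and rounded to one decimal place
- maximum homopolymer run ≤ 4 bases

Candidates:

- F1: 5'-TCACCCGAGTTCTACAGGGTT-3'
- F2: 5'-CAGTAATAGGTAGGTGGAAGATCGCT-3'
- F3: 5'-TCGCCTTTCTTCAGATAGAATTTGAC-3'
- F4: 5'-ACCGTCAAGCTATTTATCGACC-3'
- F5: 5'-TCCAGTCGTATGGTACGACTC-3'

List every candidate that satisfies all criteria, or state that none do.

F2, F3, F4 and F5.

F1 (21 nt, A=4 T=6 G=5 C=6): GC 11/21 = 52.4% ✓; 3' end GTT has 1 G/C, need ≥2 ✗; Tm = 64.9 + 41·(11 − 16.4)/21 = 54.4°C ✓; longest run = 3 ✓ — fails.
F2 (26 nt, A=8 T=6 G=9 C=3): GC 12/26 = 46.2% ✓; 3' end GCT has 2 G/C ✓; Tm = 64.9 + 41·(12 − 16.4)/26 = 58.0°C ✓; longest run = 2 ✓ — passes.
F3 (26 nt, A=6 T=10 G=4 C=6): GC 10/26 = 38.5% ✓; 3' end GAC has 2 G/C ✓; Tm = 64.9 + 41·(10 − 16.4)/26 = 54.8°C ✓; longest run = 3 ✓ — passes.
F4 (22 nt, A=6 T=6 G=3 C=7): GC 10/22 = 45.5% ✓; 3' end ACC has 2 G/C ✓; Tm = 64.9 + 41·(10 − 16.4)/22 = 53.0°C ✓; longest run = 3 ✓ — passes.
F5 (21 nt, A=4 T=6 G=5 C=6): GC 11/21 = 52.4% ✓; 3' end CTC has 2 G/C ✓; Tm = 64.9 + 41·(11 − 16.4)/21 = 54.4°C ✓; longest run = 2 ✓ — passes.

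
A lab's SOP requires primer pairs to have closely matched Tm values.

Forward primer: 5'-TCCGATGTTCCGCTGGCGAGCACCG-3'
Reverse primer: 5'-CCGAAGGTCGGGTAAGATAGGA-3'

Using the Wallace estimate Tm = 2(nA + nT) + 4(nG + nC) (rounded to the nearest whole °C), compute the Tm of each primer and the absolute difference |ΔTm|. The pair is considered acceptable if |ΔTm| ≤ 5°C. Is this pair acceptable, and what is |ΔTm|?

Forward: A=3 T=5 G=8 C=9 → Tm = 2·8 + 4·17 = 84°C.
Reverse: A=7 T=3 G=9 C=3 → Tm = 2·10 + 4·12 = 68°C.
|ΔTm| = |84 − 68| = 16°C, > 5°C.

|ΔTm| = 16°C; the pair is not acceptable.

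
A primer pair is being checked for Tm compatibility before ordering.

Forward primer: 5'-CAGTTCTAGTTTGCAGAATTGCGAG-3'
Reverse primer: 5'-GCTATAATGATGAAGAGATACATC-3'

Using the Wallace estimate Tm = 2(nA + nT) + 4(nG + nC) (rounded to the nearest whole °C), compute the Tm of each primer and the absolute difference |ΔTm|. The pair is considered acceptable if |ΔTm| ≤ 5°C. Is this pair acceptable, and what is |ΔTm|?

Forward: A=6 T=8 G=7 C=4 → Tm = 2·14 + 4·11 = 72°C.
Reverse: A=10 T=6 G=5 C=3 → Tm = 2·16 + 4·8 = 64°C.
|ΔTm| = |72 − 64| = 8°C, > 5°C.

|ΔTm| = 8°C; the pair is not acceptable.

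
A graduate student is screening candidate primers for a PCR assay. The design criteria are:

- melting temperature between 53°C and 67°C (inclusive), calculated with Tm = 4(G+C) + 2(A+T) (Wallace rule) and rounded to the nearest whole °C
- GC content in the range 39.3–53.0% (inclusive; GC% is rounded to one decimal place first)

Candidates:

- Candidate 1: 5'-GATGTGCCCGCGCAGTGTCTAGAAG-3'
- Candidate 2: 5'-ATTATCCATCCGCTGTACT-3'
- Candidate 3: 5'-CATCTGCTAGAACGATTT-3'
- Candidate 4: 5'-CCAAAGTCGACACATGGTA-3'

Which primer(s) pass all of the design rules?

Candidate 1 (25 nt, A=5 T=5 G=9 C=6): Tm = 2·10 + 4·15 = 80°C, outside 53–67°C ✗; GC 15/25 = 60.0%, outside 39.3–53.0% ✗ — fails.
Candidate 2 (19 nt, A=4 T=7 G=2 C=6): Tm = 2·11 + 4·8 = 54°C ✓; GC 8/19 = 42.1% ✓ — passes.
Candidate 3 (18 nt, A=5 T=6 G=3 C=4): Tm = 2·11 + 4·7 = 50°C, outside 53–67°C ✗; GC 7/18 = 38.9%, outside 39.3–53.0% ✗ — fails.
Candidate 4 (19 nt, A=7 T=3 G=4 C=5): Tm = 2·10 + 4·9 = 56°C ✓; GC 9/19 = 47.4% ✓ — passes.

Candidate 2 and Candidate 4.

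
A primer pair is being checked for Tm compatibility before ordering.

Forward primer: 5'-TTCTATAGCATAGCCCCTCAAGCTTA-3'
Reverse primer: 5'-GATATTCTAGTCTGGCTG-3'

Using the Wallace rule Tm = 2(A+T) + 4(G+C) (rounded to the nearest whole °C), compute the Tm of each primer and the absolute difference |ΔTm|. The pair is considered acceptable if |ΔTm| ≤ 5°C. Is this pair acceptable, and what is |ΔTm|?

|ΔTm| = 22°C; the pair is not acceptable.

Forward: A=7 T=8 G=3 C=8 → Tm = 2·15 + 4·11 = 74°C.
Reverse: A=3 T=7 G=5 C=3 → Tm = 2·10 + 4·8 = 52°C.
|ΔTm| = |74 − 52| = 22°C, > 5°C.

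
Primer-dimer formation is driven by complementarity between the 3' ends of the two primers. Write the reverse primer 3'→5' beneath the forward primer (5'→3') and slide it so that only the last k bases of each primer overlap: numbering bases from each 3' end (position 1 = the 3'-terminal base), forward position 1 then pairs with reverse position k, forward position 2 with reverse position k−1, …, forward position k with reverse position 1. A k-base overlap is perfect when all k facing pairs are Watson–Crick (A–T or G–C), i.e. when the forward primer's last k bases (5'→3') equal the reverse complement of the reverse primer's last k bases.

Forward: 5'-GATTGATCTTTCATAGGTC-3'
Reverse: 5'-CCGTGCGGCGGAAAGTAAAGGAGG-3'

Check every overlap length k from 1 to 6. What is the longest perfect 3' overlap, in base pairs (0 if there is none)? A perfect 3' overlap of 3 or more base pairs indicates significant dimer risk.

Longest perfect overlap: 1 complementary base pair; below the dimer-risk threshold (threshold 3).

Last 6 bases (5'→3') — forward …TAGGTC, reverse …AGGAGG.
Reverse complement of the reverse primer's last 6 bases: CCTCCT; its first k bases are the reverse complement of the reverse primer's last k bases, so a perfect k-base overlap needs the forward primer's last k bases to equal them.
Comparing (forward last k vs required): k=1: C vs C ✓; k=2: TC vs CC ✗; k=3: GTC vs CCT ✗; k=4: GGTC vs CCTC ✗; k=5: AGGTC vs CCTCC ✗; k=6: TAGGTC vs CCTCCT ✗.
Only k = 1 is perfect, so the longest perfect 3' overlap is 1.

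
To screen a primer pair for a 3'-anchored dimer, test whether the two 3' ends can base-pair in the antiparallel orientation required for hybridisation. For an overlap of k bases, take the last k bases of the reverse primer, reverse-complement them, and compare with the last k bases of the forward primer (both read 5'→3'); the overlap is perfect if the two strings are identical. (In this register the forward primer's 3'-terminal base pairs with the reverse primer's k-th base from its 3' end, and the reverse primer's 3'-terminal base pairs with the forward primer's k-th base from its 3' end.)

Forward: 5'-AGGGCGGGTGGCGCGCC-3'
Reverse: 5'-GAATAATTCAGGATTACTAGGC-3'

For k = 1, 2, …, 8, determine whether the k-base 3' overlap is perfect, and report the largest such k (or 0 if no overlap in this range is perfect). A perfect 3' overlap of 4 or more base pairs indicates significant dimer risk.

Longest perfect overlap: 3 complementary base pairs; below the dimer-risk threshold (threshold 4).

Last 8 bases (5'→3') — forward …GGCGCGCC, reverse …TACTAGGC.
Reverse complement of the reverse primer's last 8 bases: GCCTAGTA; its first k bases are the reverse complement of the reverse primer's last k bases, so a perfect k-base overlap needs the forward primer's last k bases to equal them.
Comparing (forward last k vs required): k=1: C vs G ✗; k=2: CC vs GC ✗; k=3: GCC vs GCC ✓; k=4: CGCC vs GCCT ✗; k=5: GCGCC vs GCCTA ✗; k=6: CGCGCC vs GCCTAG ✗; k=7: GCGCGCC vs GCCTAGT ✗; k=8: GGCGCGCC vs GCCTAGTA ✗.
Only k = 3 is perfect, so the longest perfect 3' overlap is 3.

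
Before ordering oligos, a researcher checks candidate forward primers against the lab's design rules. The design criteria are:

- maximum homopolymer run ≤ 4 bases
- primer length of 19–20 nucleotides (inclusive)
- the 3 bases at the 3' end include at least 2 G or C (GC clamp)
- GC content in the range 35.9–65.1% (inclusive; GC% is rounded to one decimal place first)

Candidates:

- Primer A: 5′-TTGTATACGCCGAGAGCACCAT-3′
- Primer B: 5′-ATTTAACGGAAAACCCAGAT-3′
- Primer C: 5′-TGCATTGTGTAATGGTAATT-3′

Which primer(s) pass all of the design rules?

Primer A (22 nt, A=6 T=5 G=5 C=6): longest run = 2 ✓; length 22, outside 19–20 ✗; 3' end CAT has 1 G/C, need ≥2 ✗; GC 11/22 = 50.0% ✓ — fails.
Primer B (20 nt, A=9 T=4 G=3 C=4): longest run = 4 ✓; length 20 ✓; 3' end GAT has 1 G/C, need ≥2 ✗; GC 7/20 = 35.0%, outside 35.9–65.1% ✗ — fails.
Primer C (20 nt, A=5 T=9 G=5 C=1): longest run = 2 ✓; length 20 ✓; 3' end ATT has 0 G/C, need ≥2 ✗; GC 6/20 = 30.0%, outside 35.9–65.1% ✗ — fails.

None of the candidates satisfy all criteria.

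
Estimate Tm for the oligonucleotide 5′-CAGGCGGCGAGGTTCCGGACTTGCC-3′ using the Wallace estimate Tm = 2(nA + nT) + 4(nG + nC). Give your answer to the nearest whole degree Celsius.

Base counts: A=3, T=4, G=10, C=8 (length 25).
Tm = 2·(3+4) + 4·(10+8) = 2·7 + 4·18 = 14 + 72 = 86°C.

86°C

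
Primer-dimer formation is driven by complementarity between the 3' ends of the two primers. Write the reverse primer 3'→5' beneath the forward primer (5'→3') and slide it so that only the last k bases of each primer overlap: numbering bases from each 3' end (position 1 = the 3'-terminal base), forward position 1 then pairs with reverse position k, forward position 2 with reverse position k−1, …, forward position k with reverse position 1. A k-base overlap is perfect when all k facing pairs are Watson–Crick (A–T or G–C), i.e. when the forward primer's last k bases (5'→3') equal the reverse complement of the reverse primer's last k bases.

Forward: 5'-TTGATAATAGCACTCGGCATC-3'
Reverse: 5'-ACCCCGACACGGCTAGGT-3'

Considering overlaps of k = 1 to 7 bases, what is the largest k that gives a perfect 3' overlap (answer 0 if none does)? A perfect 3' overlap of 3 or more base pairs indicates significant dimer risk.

Last 7 bases (5'→3') — forward …CGGCATC, reverse …GCTAGGT.
Reverse complement of the reverse primer's last 7 bases: ACCTAGC; its first k bases are the reverse complement of the reverse primer's last k bases, so a perfect k-base overlap needs the forward primer's last k bases to equal them.
Comparing (forward last k vs required): k=1: C vs A ✗; k=2: TC vs AC ✗; k=3: ATC vs ACC ✗; k=4: CATC vs ACCT ✗; k=5: GCATC vs ACCTA ✗; k=6: GGCATC vs ACCTAG ✗; k=7: CGGCATC vs ACCTAGC ✗.
No overlap length from 1 to 7 is perfect, so the longest perfect 3' overlap is 0.

Longest perfect overlap: 0 complementary base pairs; below the dimer-risk threshold (threshold 3).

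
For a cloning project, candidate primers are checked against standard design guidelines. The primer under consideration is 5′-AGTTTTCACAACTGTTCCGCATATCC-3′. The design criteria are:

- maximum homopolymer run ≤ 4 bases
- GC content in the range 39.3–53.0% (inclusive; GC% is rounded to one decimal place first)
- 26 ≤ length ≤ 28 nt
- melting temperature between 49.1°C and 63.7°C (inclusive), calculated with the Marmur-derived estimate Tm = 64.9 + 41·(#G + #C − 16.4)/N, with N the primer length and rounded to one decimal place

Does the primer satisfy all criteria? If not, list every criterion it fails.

Base counts: A=6, T=9, G=3, C=8 (length 26).
homopolymer run: longest run = 4 ✓
GC content: GC 11/26 = 42.3% ✓
length: length 26 ✓
Tm: Tm = 64.9 + 41·(11 − 16.4)/26 = 56.4°C ✓

Meets all criteria.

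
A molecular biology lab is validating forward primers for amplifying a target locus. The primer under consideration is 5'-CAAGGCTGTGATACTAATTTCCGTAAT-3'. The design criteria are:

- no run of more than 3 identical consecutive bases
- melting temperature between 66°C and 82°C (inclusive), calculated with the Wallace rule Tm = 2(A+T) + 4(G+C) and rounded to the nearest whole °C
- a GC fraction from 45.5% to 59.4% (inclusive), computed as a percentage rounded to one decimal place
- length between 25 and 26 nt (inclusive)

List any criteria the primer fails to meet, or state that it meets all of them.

Base counts: A=8, T=9, G=5, C=5 (length 27).
homopolymer run: longest run = 3 ✓
Tm: Tm = 2·17 + 4·10 = 74°C ✓
GC content: GC 10/27 = 37.0%, outside 45.5–59.4% ✗
length: length 27, outside 25–26 ✗

Fails: GC content, length.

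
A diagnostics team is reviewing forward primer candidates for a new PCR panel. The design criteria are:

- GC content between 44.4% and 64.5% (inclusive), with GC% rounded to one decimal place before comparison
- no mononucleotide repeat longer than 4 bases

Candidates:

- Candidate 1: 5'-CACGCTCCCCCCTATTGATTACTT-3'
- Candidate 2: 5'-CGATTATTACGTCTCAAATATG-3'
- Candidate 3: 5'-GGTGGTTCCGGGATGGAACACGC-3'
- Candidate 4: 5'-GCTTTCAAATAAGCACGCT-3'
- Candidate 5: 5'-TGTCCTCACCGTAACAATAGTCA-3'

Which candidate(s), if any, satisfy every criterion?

Candidate 1 (24 nt, A=4 T=8 G=2 C=10): GC 12/24 = 50.0% ✓; longest run = 6, exceeds 4 ✗ — fails.
Candidate 2 (22 nt, A=7 T=8 G=3 C=4): GC 7/22 = 31.8%, outside 44.4–64.5% ✗; longest run = 3 ✓ — fails.
Candidate 3 (23 nt, A=4 T=4 G=10 C=5): GC 15/23 = 65.2%, outside 44.4–64.5% ✗; longest run = 3 ✓ — fails.
Candidate 4 (19 nt, A=6 T=5 G=3 C=5): GC 8/19 = 42.1%, outside 44.4–64.5% ✗; longest run = 3 ✓ — fails.
Candidate 5 (23 nt, A=7 T=6 G=3 C=7): GC 10/23 = 43.5%, outside 44.4–64.5% ✗; longest run = 2 ✓ — fails.

None of the candidates satisfy all criteria.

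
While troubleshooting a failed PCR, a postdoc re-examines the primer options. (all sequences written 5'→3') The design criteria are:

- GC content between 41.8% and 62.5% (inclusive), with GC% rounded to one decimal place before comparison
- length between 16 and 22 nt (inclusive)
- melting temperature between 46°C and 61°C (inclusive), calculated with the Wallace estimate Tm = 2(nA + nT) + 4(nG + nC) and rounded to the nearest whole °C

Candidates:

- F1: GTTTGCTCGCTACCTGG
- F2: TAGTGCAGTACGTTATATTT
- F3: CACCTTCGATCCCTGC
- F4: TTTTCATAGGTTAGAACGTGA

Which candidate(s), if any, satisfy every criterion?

F1 (17 nt, A=1 T=6 G=5 C=5): GC 10/17 = 58.8% ✓; length 17 ✓; Tm = 2·7 + 4·10 = 54°C ✓ — passes.
F2 (20 nt, A=5 T=9 G=4 C=2): GC 6/20 = 30.0%, outside 41.8–62.5% ✗; length 20 ✓; Tm = 2·14 + 4·6 = 52°C ✓ — fails.
F3 (16 nt, A=2 T=4 G=2 C=8): GC 10/16 = 62.5% ✓; length 16 ✓; Tm = 2·6 + 4·10 = 52°C ✓ — passes.
F4 (21 nt, A=6 T=8 G=5 C=2): GC 7/21 = 33.3%, outside 41.8–62.5% ✗; length 21 ✓; Tm = 2·14 + 4·7 = 56°C ✓ — fails.

F1 and F3.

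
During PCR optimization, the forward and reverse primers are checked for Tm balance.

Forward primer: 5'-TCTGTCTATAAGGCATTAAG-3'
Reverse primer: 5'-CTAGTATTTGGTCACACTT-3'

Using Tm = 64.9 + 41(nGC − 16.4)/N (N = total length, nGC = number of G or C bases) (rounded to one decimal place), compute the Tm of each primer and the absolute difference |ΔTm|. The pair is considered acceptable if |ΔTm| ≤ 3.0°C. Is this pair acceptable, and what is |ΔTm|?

Forward: G+C = 7, N = 20 → Tm = 64.9 + 41·(7 − 16.4)/20 = 45.6°C.
Reverse: G+C = 7, N = 19 → Tm = 64.9 + 41·(7 − 16.4)/19 = 44.6°C.
|ΔTm| = |45.6 − 44.6| = 1.0°C, ≤ 3.0°C.

|ΔTm| = 1.0°C; the pair is acceptable.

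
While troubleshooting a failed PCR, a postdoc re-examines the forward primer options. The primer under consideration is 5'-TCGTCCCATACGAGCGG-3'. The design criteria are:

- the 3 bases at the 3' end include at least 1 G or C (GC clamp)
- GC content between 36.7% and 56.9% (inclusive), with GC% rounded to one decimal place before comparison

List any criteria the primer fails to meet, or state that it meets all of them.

Fails: GC content.

Base counts: A=3, T=3, G=5, C=6 (length 17).
GC clamp: 3' end CGG has 3 G/C ✓
GC content: GC 11/17 = 64.7%, outside 36.7–56.9% ✗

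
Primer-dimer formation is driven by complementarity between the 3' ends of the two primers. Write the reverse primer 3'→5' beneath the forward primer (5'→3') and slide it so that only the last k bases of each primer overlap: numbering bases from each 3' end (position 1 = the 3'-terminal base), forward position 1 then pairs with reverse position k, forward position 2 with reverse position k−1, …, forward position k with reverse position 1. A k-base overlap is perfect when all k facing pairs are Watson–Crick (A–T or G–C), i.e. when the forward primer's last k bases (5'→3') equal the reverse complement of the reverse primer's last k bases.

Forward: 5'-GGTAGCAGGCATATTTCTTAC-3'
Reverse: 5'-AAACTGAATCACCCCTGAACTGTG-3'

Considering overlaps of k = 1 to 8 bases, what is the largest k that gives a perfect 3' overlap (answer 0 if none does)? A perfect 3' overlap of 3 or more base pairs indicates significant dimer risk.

Last 8 bases (5'→3') — forward …TTTCTTAC, reverse …GAACTGTG.
Reverse complement of the reverse primer's last 8 bases: CACAGTTC; its first k bases are the reverse complement of the reverse primer's last k bases, so a perfect k-base overlap needs the forward primer's last k bases to equal them.
Comparing (forward last k vs required): k=1: C vs C ✓; k=2: AC vs CA ✗; k=3: TAC vs CAC ✗; k=4: TTAC vs CACA ✗; k=5: CTTAC vs CACAG ✗; k=6: TCTTAC vs CACAGT ✗; k=7: TTCTTAC vs CACAGTT ✗; k=8: TTTCTTAC vs CACAGTTC ✗.
Only k = 1 is perfect, so the longest perfect 3' overlap is 1.

Longest perfect overlap: 1 complementary base pair; below the dimer-risk threshold (threshold 3).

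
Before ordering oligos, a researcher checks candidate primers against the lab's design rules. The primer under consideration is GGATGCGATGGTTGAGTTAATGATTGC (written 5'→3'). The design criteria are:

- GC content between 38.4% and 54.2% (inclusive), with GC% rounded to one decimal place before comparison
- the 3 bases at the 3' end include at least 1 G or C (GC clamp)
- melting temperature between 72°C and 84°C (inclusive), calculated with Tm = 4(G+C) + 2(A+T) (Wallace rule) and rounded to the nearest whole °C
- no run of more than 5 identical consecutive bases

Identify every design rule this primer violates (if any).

Base counts: A=6, T=9, G=10, C=2 (length 27).
GC content: GC 12/27 = 44.4% ✓
GC clamp: 3' end TGC has 2 G/C ✓
Tm: Tm = 2·15 + 4·12 = 78°C ✓
homopolymer run: longest run = 2 ✓

Meets all criteria.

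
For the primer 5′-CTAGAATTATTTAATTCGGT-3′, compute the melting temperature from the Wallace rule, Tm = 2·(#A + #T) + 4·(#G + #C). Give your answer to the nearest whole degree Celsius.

50°C

Base counts: A=6, T=9, G=3, C=2 (length 20).
Tm = 2·(6+9) + 4·(3+2) = 2·15 + 4·5 = 30 + 20 = 50°C.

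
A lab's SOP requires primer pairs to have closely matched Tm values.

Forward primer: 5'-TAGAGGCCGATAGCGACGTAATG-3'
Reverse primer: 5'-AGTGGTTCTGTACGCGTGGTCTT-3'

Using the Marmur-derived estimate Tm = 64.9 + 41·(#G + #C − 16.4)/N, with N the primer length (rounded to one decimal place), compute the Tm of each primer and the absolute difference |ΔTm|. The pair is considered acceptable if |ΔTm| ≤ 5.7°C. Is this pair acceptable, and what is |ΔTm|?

Forward: G+C = 12, N = 23 → Tm = 64.9 + 41·(12 − 16.4)/23 = 57.1°C.
Reverse: G+C = 12, N = 23 → Tm = 64.9 + 41·(12 − 16.4)/23 = 57.1°C.
|ΔTm| = |57.1 − 57.1| = 0.0°C, ≤ 5.7°C.

|ΔTm| = 0.0°C; the pair is acceptable.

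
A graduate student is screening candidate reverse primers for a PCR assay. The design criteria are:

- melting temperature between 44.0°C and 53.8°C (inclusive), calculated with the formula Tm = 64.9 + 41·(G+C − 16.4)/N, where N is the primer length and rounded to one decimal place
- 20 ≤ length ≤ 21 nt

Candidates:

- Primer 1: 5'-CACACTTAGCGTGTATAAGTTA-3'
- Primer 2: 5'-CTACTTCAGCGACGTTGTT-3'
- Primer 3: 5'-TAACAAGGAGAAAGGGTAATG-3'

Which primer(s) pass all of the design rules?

Primer 3 only.

Primer 1 (22 nt, A=7 T=7 G=4 C=4): Tm = 64.9 + 41·(8 − 16.4)/22 = 49.2°C ✓; length 22, outside 20–21 ✗ — fails.
Primer 2 (19 nt, A=3 T=7 G=4 C=5): Tm = 64.9 + 41·(9 − 16.4)/19 = 48.9°C ✓; length 19, outside 20–21 ✗ — fails.
Primer 3 (21 nt, A=10 T=3 G=7 C=1): Tm = 64.9 + 41·(8 − 16.4)/21 = 48.5°C ✓; length 21 ✓ — passes.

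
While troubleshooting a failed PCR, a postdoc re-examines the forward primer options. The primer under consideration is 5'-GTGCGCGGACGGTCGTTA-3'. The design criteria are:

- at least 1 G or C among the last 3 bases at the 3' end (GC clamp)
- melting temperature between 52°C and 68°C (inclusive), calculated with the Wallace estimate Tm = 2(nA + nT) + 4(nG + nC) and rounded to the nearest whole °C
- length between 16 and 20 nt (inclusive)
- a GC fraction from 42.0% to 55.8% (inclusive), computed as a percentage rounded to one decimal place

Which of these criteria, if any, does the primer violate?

Fails: GC clamp, GC content.

Base counts: A=2, T=4, G=8, C=4 (length 18).
GC clamp: 3' end TTA has 0 G/C, need ≥1 ✗
Tm: Tm = 2·6 + 4·12 = 60°C ✓
length: length 18 ✓
GC content: GC 12/18 = 66.7%, outside 42.0–55.8% ✗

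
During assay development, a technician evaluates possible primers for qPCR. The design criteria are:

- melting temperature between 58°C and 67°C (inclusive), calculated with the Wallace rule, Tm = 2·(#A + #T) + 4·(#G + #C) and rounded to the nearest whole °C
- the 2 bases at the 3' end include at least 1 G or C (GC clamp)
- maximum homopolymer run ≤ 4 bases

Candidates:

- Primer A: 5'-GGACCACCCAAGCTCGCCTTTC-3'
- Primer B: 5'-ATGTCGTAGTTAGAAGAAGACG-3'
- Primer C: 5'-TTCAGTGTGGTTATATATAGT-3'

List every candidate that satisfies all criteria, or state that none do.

Primer B only.

Primer A (22 nt, A=4 T=4 G=4 C=10): Tm = 2·8 + 4·14 = 72°C, outside 58–67°C ✗; 3' end TC has 1 G/C ✓; longest run = 3 ✓ — fails.
Primer B (22 nt, A=8 T=5 G=7 C=2): Tm = 2·13 + 4·9 = 62°C ✓; 3' end CG has 2 G/C ✓; longest run = 2 ✓ — passes.
Primer C (21 nt, A=5 T=10 G=5 C=1): Tm = 2·15 + 4·6 = 54°C, outside 58–67°C ✗; 3' end GT has 1 G/C ✓; longest run = 2 ✓ — fails.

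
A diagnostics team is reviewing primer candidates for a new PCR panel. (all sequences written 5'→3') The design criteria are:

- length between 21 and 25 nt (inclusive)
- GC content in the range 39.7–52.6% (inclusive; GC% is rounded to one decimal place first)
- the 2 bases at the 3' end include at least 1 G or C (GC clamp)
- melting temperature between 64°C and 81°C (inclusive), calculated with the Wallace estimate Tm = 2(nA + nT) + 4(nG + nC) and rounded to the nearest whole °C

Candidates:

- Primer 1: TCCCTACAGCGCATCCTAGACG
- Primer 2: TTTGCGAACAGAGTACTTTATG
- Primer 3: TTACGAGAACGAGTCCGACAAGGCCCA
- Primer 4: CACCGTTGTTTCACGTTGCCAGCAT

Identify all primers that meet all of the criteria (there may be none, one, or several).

Primer 1 (22 nt, A=5 T=4 G=4 C=9): length 22 ✓; GC 13/22 = 59.1%, outside 39.7–52.6% ✗; 3' end CG has 2 G/C ✓; Tm = 2·9 + 4·13 = 70°C ✓ — fails.
Primer 2 (22 nt, A=6 T=8 G=5 C=3): length 22 ✓; GC 8/22 = 36.4%, outside 39.7–52.6% ✗; 3' end TG has 1 G/C ✓; Tm = 2·14 + 4·8 = 60°C, outside 64–81°C ✗ — fails.
Primer 3 (27 nt, A=9 T=3 G=7 C=8): length 27, outside 21–25 ✗; GC 15/27 = 55.6%, outside 39.7–52.6% ✗; 3' end CA has 1 G/C ✓; Tm = 2·12 + 4·15 = 84°C, outside 64–81°C ✗ — fails.
Primer 4 (25 nt, A=4 T=8 G=5 C=8): length 25 ✓; GC 13/25 = 52.0% ✓; 3' end AT has 0 G/C, need ≥1 ✗; Tm = 2·12 + 4·13 = 76°C ✓ — fails.

None of the candidates satisfy all criteria.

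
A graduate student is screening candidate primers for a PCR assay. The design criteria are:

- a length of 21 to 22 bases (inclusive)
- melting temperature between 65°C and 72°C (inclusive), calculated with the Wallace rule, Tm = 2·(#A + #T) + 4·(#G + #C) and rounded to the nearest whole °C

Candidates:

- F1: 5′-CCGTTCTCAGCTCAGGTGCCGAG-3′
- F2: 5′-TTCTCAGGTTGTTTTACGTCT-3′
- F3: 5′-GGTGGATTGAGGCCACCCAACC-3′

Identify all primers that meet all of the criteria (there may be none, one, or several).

F3 only.

F1 (23 nt, A=3 T=5 G=7 C=8): length 23, outside 21–22 ✗; Tm = 2·8 + 4·15 = 76°C, outside 65–72°C ✗ — fails.
F2 (21 nt, A=2 T=11 G=4 C=4): length 21 ✓; Tm = 2·13 + 4·8 = 58°C, outside 65–72°C ✗ — fails.
F3 (22 nt, A=5 T=3 G=7 C=7): length 22 ✓; Tm = 2·8 + 4·14 = 72°C ✓ — passes.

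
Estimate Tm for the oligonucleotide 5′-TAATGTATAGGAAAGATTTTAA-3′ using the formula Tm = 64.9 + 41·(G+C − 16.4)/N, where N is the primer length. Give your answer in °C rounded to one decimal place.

41.8°C

Base counts: A=10, T=8, G=4, C=0; G+C = 4, N = 22.
Tm = 64.9 + 41·(4 − 16.4)/22 = 64.9 + -508.40/22 = 41.8°C.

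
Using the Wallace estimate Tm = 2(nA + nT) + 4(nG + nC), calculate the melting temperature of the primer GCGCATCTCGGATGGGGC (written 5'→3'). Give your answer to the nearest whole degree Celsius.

62°C

Base counts: A=2, T=3, G=8, C=5 (length 18).
Tm = 2·(2+3) + 4·(8+5) = 2·5 + 4·13 = 10 + 52 = 62°C.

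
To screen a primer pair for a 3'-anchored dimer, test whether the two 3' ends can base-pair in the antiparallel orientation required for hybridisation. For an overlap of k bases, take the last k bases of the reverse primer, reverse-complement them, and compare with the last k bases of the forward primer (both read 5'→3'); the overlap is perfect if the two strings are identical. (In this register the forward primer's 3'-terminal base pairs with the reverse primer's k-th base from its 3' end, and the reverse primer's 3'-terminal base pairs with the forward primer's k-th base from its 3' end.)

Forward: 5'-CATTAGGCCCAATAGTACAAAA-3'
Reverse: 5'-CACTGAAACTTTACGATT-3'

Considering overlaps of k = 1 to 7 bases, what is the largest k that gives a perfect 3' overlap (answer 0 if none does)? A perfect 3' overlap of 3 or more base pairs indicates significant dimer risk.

Last 7 bases (5'→3') — forward …TACAAAA, reverse …TACGATT.
Reverse complement of the reverse primer's last 7 bases: AATCGTA; its first k bases are the reverse complement of the reverse primer's last k bases, so a perfect k-base overlap needs the forward primer's last k bases to equal them.
Comparing (forward last k vs required): k=1: A vs A ✓; k=2: AA vs AA ✓; k=3: AAA vs AAT ✗; k=4: AAAA vs AATC ✗; k=5: CAAAA vs AATCG ✗; k=6: ACAAAA vs AATCGT ✗; k=7: TACAAAA vs AATCGTA ✗.
Perfect overlaps at k = 1, 2; the largest is 2.

Longest perfect overlap: 2 complementary base pairs; below the dimer-risk threshold (threshold 3).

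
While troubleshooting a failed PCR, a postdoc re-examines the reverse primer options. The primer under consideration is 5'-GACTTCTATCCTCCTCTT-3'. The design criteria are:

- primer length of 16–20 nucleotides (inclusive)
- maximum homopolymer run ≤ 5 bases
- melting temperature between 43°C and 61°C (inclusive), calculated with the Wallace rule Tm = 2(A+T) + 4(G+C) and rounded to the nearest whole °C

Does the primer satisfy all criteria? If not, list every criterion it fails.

Meets all criteria.

Base counts: A=2, T=8, G=1, C=7 (length 18).
length: length 18 ✓
homopolymer run: longest run = 2 ✓
Tm: Tm = 2·10 + 4·8 = 52°C ✓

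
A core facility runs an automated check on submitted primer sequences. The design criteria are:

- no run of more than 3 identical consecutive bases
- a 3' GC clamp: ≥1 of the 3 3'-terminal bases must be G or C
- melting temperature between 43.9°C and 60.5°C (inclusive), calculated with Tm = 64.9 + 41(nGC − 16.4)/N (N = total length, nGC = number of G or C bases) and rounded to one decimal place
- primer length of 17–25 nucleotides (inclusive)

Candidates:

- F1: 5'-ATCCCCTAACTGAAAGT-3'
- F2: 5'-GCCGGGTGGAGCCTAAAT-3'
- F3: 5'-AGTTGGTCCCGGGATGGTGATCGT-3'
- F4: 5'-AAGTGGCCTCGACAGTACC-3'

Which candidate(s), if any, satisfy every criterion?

F4 only.

F1 (17 nt, A=6 T=4 G=2 C=5): longest run = 4, exceeds 3 ✗; 3' end AGT has 1 G/C ✓; Tm = 64.9 + 41·(7 − 16.4)/17 = 42.2°C, outside 43.9–60.5°C ✗; length 17 ✓ — fails.
F2 (18 nt, A=4 T=3 G=7 C=4): longest run = 3 ✓; 3' end AAT has 0 G/C, need ≥1 ✗; Tm = 64.9 + 41·(11 − 16.4)/18 = 52.6°C ✓; length 18 ✓ — fails.
F3 (24 nt, A=3 T=7 G=10 C=4): longest run = 3 ✓; 3' end CGT has 2 G/C ✓; Tm = 64.9 + 41·(14 − 16.4)/24 = 60.8°C, outside 43.9–60.5°C ✗; length 24 ✓ — fails.
F4 (19 nt, A=5 T=3 G=5 C=6): longest run = 2 ✓; 3' end ACC has 2 G/C ✓; Tm = 64.9 + 41·(11 − 16.4)/19 = 53.2°C ✓; length 19 ✓ — passes.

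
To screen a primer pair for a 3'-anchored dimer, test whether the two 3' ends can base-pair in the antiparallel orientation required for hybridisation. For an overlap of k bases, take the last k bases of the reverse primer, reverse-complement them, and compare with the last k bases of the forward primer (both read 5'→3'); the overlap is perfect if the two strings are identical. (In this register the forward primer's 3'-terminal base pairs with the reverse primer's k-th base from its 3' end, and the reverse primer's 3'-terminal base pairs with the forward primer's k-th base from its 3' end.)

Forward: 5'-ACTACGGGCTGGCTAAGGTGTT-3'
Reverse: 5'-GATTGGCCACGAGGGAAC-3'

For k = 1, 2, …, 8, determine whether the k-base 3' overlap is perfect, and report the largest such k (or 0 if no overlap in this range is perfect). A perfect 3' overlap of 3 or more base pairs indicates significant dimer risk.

Last 8 bases (5'→3') — forward …AAGGTGTT, reverse …GAGGGAAC.
Reverse complement of the reverse primer's last 8 bases: GTTCCCTC; its first k bases are the reverse complement of the reverse primer's last k bases, so a perfect k-base overlap needs the forward primer's last k bases to equal them.
Comparing (forward last k vs required): k=1: T vs G ✗; k=2: TT vs GT ✗; k=3: GTT vs GTT ✓; k=4: TGTT vs GTTC ✗; k=5: GTGTT vs GTTCC ✗; k=6: GGTGTT vs GTTCCC ✗; k=7: AGGTGTT vs GTTCCCT ✗; k=8: AAGGTGTT vs GTTCCCTC ✗.
Only k = 3 is perfect, so the longest perfect 3' overlap is 3.

Longest perfect overlap: 3 complementary base pairs; significant dimer risk (threshold 3).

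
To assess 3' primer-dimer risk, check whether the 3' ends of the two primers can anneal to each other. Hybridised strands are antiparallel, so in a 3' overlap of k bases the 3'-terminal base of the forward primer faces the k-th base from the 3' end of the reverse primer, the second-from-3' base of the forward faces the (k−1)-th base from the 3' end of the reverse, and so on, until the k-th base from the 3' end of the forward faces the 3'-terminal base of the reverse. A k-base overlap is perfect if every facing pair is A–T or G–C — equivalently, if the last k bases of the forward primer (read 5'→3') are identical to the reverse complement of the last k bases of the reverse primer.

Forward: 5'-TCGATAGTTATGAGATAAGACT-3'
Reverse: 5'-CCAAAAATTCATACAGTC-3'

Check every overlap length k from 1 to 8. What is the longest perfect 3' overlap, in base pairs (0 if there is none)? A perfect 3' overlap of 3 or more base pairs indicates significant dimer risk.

Last 8 bases (5'→3') — forward …ATAAGACT, reverse …ATACAGTC.
Reverse complement of the reverse primer's last 8 bases: GACTGTAT; its first k bases are the reverse complement of the reverse primer's last k bases, so a perfect k-base overlap needs the forward primer's last k bases to equal them.
Comparing (forward last k vs required): k=1: T vs G ✗; k=2: CT vs GA ✗; k=3: ACT vs GAC ✗; k=4: GACT vs GACT ✓; k=5: AGACT vs GACTG ✗; k=6: AAGACT vs GACTGT ✗; k=7: TAAGACT vs GACTGTA ✗; k=8: ATAAGACT vs GACTGTAT ✗.
Only k = 4 is perfect, so the longest perfect 3' overlap is 4.

Longest perfect overlap: 4 complementary base pairs; significant dimer risk (threshold 3).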